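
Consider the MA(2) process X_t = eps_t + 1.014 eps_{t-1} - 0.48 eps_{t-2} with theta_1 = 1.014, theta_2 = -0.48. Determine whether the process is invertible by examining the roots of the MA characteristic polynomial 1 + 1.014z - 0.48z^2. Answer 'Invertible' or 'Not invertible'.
\text{Not invertible}

The MA(q) characteristic polynomial is P(z) = 1 + 1.014z - 0.48z^2.
Invertibility requires all roots to lie outside the unit circle, i.e. |z| > 1 for every root.
Set 1 + (1.014) z + (-0.48) z^2 = 0, i.e. a z^2 + b z + c = 0 with a = -0.48, b = 1.014, c = 1.
Discriminant D = b^2 - 4ac = (1.014)^2 - 4*(-0.48)*1 = 1.028196 - (-1.92) = 2.948196.
D >= 0, so the roots are real: z = (-b +/- sqrt(D)) / (2a) = (-1.014 +/- 1.717031) / (-0.96).
  z_1 = (-1.014 + 1.717031) / (-0.96) = -0.7323,   |z_1| = 0.7323.
  z_2 = (-1.014 - 1.717031) / (-0.96) = 2.8448,   |z_2| = 2.8448.
Moduli of all roots: 0.7323, 2.8448.
All moduli strictly greater than 1? No.
Verdict: Not invertible.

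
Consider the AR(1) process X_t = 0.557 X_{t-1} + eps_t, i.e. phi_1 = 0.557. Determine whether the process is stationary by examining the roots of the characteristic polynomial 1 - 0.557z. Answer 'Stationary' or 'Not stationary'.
\text{Stationary}

The AR(p) characteristic polynomial is P(z) = 1 - 0.557z.
Stationarity requires all roots to lie outside the unit circle, i.e. |z| > 1 for every root.
This is linear in z: 1 + (-0.557) z = 0  =>  z = -1/(-0.557) = 1.795332,  |z| = 1.795332.
Moduli of all roots: 1.7953.
All moduli strictly greater than 1? Yes.
Verdict: Stationary.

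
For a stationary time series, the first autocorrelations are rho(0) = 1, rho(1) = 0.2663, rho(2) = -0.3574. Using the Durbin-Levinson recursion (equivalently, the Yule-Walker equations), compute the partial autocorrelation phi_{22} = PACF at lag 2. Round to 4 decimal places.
\phi_{22} = -0.4610

The PACF at lag k is phi_{kk}, the last component of the solution
to the Yule-Walker system G_k phi = r_k where
  (G_k)_{ij} = rho(|i - j|), (r_k)_i = rho(i), i,j = 1..k.
Equivalently, Durbin-Levinson gives phi_{kk} iteratively:
  phi_{11} = rho(1)
  phi_{kk} = [rho(k) - sum_{j=1..k-1} phi_{k-1,j} rho(k-j)]
            / [1 - sum_{j=1..k-1} phi_{k-1,j} rho(j)],
  phi_{k,j} = phi_{k-1,j} - phi_{kk} phi_{k-1,k-j},  j = 1..k-1.
Step k = 1:
  phi_11 = rho(1) = 0.2663.
Step k = 2:
  phi_22 = [rho(2) - phi_11 rho(1)] / [1 - phi_11 rho(1)] = [-0.3574 - (0.2663)(0.2663)] / [1 - (0.2663)(0.2663)]
         = -0.42831569 / 0.92908431 = -0.461.
Therefore phi_{22} = -0.4610.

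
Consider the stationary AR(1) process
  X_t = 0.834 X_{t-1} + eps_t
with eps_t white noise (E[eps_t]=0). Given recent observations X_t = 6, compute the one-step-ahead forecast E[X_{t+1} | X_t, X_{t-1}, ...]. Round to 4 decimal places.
E[X_{t+1} \mid \mathcal F_t] = 5.0040

For an AR(p) model X_t = c + sum_i phi_i X_{t-i} + eps_t, the
one-step-ahead conditional mean is
  E[X_{t+1} | X_t, ...] = c + sum_i phi_i X_{t+1-i}.
Substitute known values:
  E[X_{t+1} | ...] = (0.834) * (6)
                   = 5.0040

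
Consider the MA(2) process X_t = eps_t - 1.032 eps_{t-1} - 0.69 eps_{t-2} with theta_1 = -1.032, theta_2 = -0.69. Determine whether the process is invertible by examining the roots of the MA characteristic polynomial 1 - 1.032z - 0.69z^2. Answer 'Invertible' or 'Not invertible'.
\text{Not invertible}

The MA(q) characteristic polynomial is P(z) = 1 - 1.032z - 0.69z^2.
Invertibility requires all roots to lie outside the unit circle, i.e. |z| > 1 for every root.
Set 1 + (-1.032) z + (-0.69) z^2 = 0, i.e. a z^2 + b z + c = 0 with a = -0.69, b = -1.032, c = 1.
Discriminant D = b^2 - 4ac = (-1.032)^2 - 4*(-0.69)*1 = 1.065024 - (-2.76) = 3.825024.
D >= 0, so the roots are real: z = (-b +/- sqrt(D)) / (2a) = (1.032 +/- 1.955767) / (-1.38).
  z_1 = (1.032 + 1.955767) / (-1.38) = -2.165,   |z_1| = 2.165.
  z_2 = (1.032 - 1.955767) / (-1.38) = 0.6694,   |z_2| = 0.6694.
Moduli of all roots: 2.1650, 0.6694.
All moduli strictly greater than 1? No.
Verdict: Not invertible.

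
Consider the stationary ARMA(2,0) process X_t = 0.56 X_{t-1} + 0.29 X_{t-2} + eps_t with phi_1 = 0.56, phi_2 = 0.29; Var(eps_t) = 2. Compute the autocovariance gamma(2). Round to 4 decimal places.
\gamma(2) = 4.2280

Multiply the model equation by X_{t-k} and take expectations. With theta_0 = psi_0 = 1 and psi_j the MA(infinity) weights, this gives
  gamma(k) - sum_i phi_i gamma(k-i) = c_k,
  c_k = sigma^2 * sum_{j=k..q} theta_j psi_{j-k}   (c_k = 0 for k > q),
using gamma(-m) = gamma(m).
Pure AR (q = 0): c_0 = sigma^2 = 2, c_k = 0 for k >= 1.
Equations for k = 0, 1, 2 (AR order 2, c_2 = 0):
  (E0) gamma(0) = phi_1 gamma(1) + phi_2 gamma(2) + c_0
  (E1) gamma(1) = phi_1 gamma(0) + phi_2 gamma(1) + c_1
  (E2) gamma(2) = phi_1 gamma(1) + phi_2 gamma(0)
From (E1): gamma(1) = A gamma(0) + B with
  A = phi_1 / (1 - phi_2) = 0.56 / 0.71 = 0.788732,   B = c_1 / (1 - phi_2) = 0 / 0.71 = 0.
Insert (E2) into (E0): gamma(0) (1 - phi_2^2) = phi_1 (1 + phi_2) gamma(1) + c_0.
  phi_1 (1 + phi_2) = (0.56)(1.29) = 0.7224,   1 - phi_2^2 = 0.9159.
Replace gamma(1) by A gamma(0) + B and collect gamma(0):
  gamma(0) [0.9159 - (0.7224)(0.788732)] = c_0 = 2
  gamma(0) * 0.34612 = 2
  gamma(0) = 2 / 0.34612 = 5.778347.
  gamma(1) = A gamma(0) = (0.788732)(5.778347) = 4.55757.
  gamma(2) = phi_1 gamma(1) + phi_2 gamma(0) = (0.56)(4.55757) + (0.29)(5.778347) = 4.22796.
Therefore gamma(2) = 4.2280 (to 4 decimal places).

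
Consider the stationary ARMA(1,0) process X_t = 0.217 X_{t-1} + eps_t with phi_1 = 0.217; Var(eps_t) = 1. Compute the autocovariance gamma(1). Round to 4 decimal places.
\gamma(1) = 0.2277

Multiply the model equation by X_{t-k} and take expectations. With theta_0 = psi_0 = 1 and psi_j the MA(infinity) weights, this gives
  gamma(k) - sum_i phi_i gamma(k-i) = c_k,
  c_k = sigma^2 * sum_{j=k..q} theta_j psi_{j-k}   (c_k = 0 for k > q),
using gamma(-m) = gamma(m).
Pure AR (q = 0): c_0 = sigma^2 = 1, c_k = 0 for k >= 1.
Equations for k = 0 and k = 1 (AR order 1):
  gamma(0) = phi_1 gamma(1) + c_0
  gamma(1) = phi_1 gamma(0) + c_1
Substituting the second into the first: gamma(0) (1 - phi_1^2) = c_0 + phi_1 c_1, so
  gamma(0) = c_0 / (1 - phi_1^2) = 1 / (1 - (0.217)^2) = 1 / 0.952911 = 1.049416.
  gamma(1) = phi_1 gamma(0) = (0.217)(1.049416) = 0.227723.
Therefore gamma(1) = 0.2277 (to 4 decimal places).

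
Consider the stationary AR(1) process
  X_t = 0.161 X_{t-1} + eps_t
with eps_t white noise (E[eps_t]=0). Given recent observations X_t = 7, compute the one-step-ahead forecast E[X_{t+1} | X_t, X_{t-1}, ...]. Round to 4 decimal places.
E[X_{t+1} \mid \mathcal F_t] = 1.1270

For an AR(p) model X_t = c + sum_i phi_i X_{t-i} + eps_t, the
one-step-ahead conditional mean is
  E[X_{t+1} | X_t, ...] = c + sum_i phi_i X_{t+1-i}.
Substitute known values:
  E[X_{t+1} | ...] = (0.161) * (7)
                   = 1.1270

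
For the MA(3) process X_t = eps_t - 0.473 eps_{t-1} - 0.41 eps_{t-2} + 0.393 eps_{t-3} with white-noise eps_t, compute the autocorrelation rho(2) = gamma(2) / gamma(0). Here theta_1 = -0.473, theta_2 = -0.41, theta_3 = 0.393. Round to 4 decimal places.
\rho(2) = -0.3854

For an MA(q) process with theta_0 = 1, the autocovariance is
  gamma(k) = sigma^2 * sum_{i=0..q-k} theta_i * theta_{i+k},
and rho(k) = gamma(k) / gamma(0). Sigma^2 cancels.
  numerator   = (1)*(-0.41) + (-0.473)*(0.393) = -0.595889.
  denominator = (1)^2 + (-0.473)^2 + (-0.41)^2 + (0.393)^2 = 1.546278.
  rho(2) = -0.595889 / 1.546278 = -0.3854.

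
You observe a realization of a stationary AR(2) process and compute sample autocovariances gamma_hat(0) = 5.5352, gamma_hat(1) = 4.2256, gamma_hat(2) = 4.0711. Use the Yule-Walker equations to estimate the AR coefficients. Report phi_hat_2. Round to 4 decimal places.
\hat\phi_{2} = 0.3660

The Yule-Walker equations for an AR(p) process read, in matrix form,
  Gamma_p phi = r_p,   with   (Gamma_p)_{ij} = gamma(|i - j|),
                       (r_p)_i = gamma(i),   i,j = 1..p.
Substitute the sample gammas (Toeplitz matrix and right-hand side of size 2):
  Gamma_p = [[5.5352, 4.2256], [4.2256, 5.5352]]
  r_p     = [4.2256, 4.0711]
Written out:
  5.5352 phi_1 + 4.2256 phi_2 = 4.2256
  4.2256 phi_1 + 5.5352 phi_2 = 4.0711
Solve by Cramer's rule:
  det = gamma(0)^2 - gamma(1)^2 = (5.5352)^2 - (4.2256)^2 = 30.63843904 - 17.85569536 = 12.78274368
  phi_hat_1 = [gamma(1) gamma(0) - gamma(1) gamma(2)] / det = [(4.2256)(5.5352) - (4.2256)(4.0711)] / 12.78274368 = 6.18670096 / 12.78274368 = 0.484
  phi_hat_2 = [gamma(0) gamma(2) - gamma(1)^2] / det = [(5.5352)(4.0711) - (4.2256)^2] / 12.78274368 = 4.67865736 / 12.78274368 = 0.366
So phi_hat = [0.4840, 0.3660].
Therefore phi_hat_2 = 0.3660.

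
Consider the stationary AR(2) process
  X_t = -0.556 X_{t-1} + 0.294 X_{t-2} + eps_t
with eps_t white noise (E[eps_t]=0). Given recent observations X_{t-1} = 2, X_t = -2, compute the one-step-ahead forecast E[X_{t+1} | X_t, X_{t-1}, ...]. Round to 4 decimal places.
E[X_{t+1} \mid \mathcal F_t] = 1.7000

For an AR(p) model X_t = c + sum_i phi_i X_{t-i} + eps_t, the
one-step-ahead conditional mean is
  E[X_{t+1} | X_t, ...] = c + sum_i phi_i X_{t+1-i}.
Substitute known values:
  E[X_{t+1} | ...] = (-0.556) * (-2) + (0.294) * (2)
                   = 1.7000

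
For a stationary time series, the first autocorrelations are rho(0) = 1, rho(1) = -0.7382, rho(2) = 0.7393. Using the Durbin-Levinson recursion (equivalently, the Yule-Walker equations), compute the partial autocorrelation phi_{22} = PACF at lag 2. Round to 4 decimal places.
\phi_{22} = 0.4271

The PACF at lag k is phi_{kk}, the last component of the solution
to the Yule-Walker system G_k phi = r_k where
  (G_k)_{ij} = rho(|i - j|), (r_k)_i = rho(i), i,j = 1..k.
Equivalently, Durbin-Levinson gives phi_{kk} iteratively:
  phi_{11} = rho(1)
  phi_{kk} = [rho(k) - sum_{j=1..k-1} phi_{k-1,j} rho(k-j)]
            / [1 - sum_{j=1..k-1} phi_{k-1,j} rho(j)],
  phi_{k,j} = phi_{k-1,j} - phi_{kk} phi_{k-1,k-j},  j = 1..k-1.
Step k = 1:
  phi_11 = rho(1) = -0.7382.
Step k = 2:
  phi_22 = [rho(2) - phi_11 rho(1)] / [1 - phi_11 rho(1)] = [0.7393 - (-0.7382)(-0.7382)] / [1 - (-0.7382)(-0.7382)]
         = 0.19436076 / 0.45506076 = 0.4271.
Therefore phi_{22} = 0.4271.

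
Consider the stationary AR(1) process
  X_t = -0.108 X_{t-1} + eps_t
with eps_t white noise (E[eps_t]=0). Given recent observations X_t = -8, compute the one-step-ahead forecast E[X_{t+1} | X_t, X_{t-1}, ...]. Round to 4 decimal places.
E[X_{t+1} \mid \mathcal F_t] = 0.8640

For an AR(p) model X_t = c + sum_i phi_i X_{t-i} + eps_t, the
one-step-ahead conditional mean is
  E[X_{t+1} | X_t, ...] = c + sum_i phi_i X_{t+1-i}.
Substitute known values:
  E[X_{t+1} | ...] = (-0.108) * (-8)
                   = 0.8640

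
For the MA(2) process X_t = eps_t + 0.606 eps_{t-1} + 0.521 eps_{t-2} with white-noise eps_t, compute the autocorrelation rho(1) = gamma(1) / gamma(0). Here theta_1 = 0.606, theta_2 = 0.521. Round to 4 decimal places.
\rho(1) = 0.5625

For an MA(q) process with theta_0 = 1, the autocovariance is
  gamma(k) = sigma^2 * sum_{i=0..q-k} theta_i * theta_{i+k},
and rho(k) = gamma(k) / gamma(0). Sigma^2 cancels.
  numerator   = (1)*(0.606) + (0.606)*(0.521) = 0.921726.
  denominator = (1)^2 + (0.606)^2 + (0.521)^2 = 1.638677.
  rho(1) = 0.921726 / 1.638677 = 0.5625.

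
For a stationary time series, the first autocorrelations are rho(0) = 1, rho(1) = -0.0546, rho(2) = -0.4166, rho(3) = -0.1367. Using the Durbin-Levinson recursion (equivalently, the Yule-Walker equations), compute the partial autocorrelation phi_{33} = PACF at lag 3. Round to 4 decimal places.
\phi_{33} = -0.2340

The PACF at lag k is phi_{kk}, the last component of the solution
to the Yule-Walker system G_k phi = r_k where
  (G_k)_{ij} = rho(|i - j|), (r_k)_i = rho(i), i,j = 1..k.
Equivalently, Durbin-Levinson gives phi_{kk} iteratively:
  phi_{11} = rho(1)
  phi_{kk} = [rho(k) - sum_{j=1..k-1} phi_{k-1,j} rho(k-j)]
            / [1 - sum_{j=1..k-1} phi_{k-1,j} rho(j)],
  phi_{k,j} = phi_{k-1,j} - phi_{kk} phi_{k-1,k-j},  j = 1..k-1.
Step k = 1:
  phi_11 = rho(1) = -0.0546.
Step k = 2:
  phi_22 = [rho(2) - phi_11 rho(1)] / [1 - phi_11 rho(1)] = [-0.4166 - (-0.0546)(-0.0546)] / [1 - (-0.0546)(-0.0546)]
         = -0.41958116 / 0.99701884 = -0.420836.
  Update: phi_21 = phi_11 - phi_22 phi_11 = -0.0546 - (-0.420836)(-0.0546) = -0.077578.
Step k = 3:
  phi_33 = [rho(3) - phi_21 rho(2) - phi_22 rho(1)] / [1 - phi_21 rho(1) - phi_22 rho(2)]
    numerator   = -0.1367 - (-0.077578)(-0.4166) - (-0.420836)(-0.0546) = -0.19199647
    denominator = 1 - (-0.077578)(-0.0546) - (-0.420836)(-0.4166) = 0.82044409
  phi_33 = -0.19199647 / 0.82044409 = -0.234.
Therefore phi_{33} = -0.2340.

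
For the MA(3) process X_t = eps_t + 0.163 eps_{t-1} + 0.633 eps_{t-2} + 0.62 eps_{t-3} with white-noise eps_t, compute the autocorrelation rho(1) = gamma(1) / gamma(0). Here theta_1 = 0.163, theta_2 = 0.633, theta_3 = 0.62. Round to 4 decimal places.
\rho(1) = 0.3636

For an MA(q) process with theta_0 = 1, the autocovariance is
  gamma(k) = sigma^2 * sum_{i=0..q-k} theta_i * theta_{i+k},
and rho(k) = gamma(k) / gamma(0). Sigma^2 cancels.
  numerator   = (1)*(0.163) + (0.163)*(0.633) + (0.633)*(0.62) = 0.658639.
  denominator = (1)^2 + (0.163)^2 + (0.633)^2 + (0.62)^2 = 1.811658.
  rho(1) = 0.658639 / 1.811658 = 0.3636.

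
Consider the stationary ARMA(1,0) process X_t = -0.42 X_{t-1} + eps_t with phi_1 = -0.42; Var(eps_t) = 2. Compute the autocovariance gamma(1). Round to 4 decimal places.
\gamma(1) = -1.0199

Multiply the model equation by X_{t-k} and take expectations. With theta_0 = psi_0 = 1 and psi_j the MA(infinity) weights, this gives
  gamma(k) - sum_i phi_i gamma(k-i) = c_k,
  c_k = sigma^2 * sum_{j=k..q} theta_j psi_{j-k}   (c_k = 0 for k > q),
using gamma(-m) = gamma(m).
Pure AR (q = 0): c_0 = sigma^2 = 2, c_k = 0 for k >= 1.
Equations for k = 0 and k = 1 (AR order 1):
  gamma(0) = phi_1 gamma(1) + c_0
  gamma(1) = phi_1 gamma(0) + c_1
Substituting the second into the first: gamma(0) (1 - phi_1^2) = c_0 + phi_1 c_1, so
  gamma(0) = c_0 / (1 - phi_1^2) = 2 / (1 - (-0.42)^2) = 2 / 0.8236 = 2.428363.
  gamma(1) = phi_1 gamma(0) = (-0.42)(2.428363) = -1.019913.
Therefore gamma(1) = -1.0199 (to 4 decimal places).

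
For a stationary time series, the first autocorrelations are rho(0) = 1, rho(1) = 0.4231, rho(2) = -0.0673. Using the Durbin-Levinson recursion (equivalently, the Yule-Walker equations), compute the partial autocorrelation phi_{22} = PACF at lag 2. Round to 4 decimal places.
\phi_{22} = -0.3000

The PACF at lag k is phi_{kk}, the last component of the solution
to the Yule-Walker system G_k phi = r_k where
  (G_k)_{ij} = rho(|i - j|), (r_k)_i = rho(i), i,j = 1..k.
Equivalently, Durbin-Levinson gives phi_{kk} iteratively:
  phi_{11} = rho(1)
  phi_{kk} = [rho(k) - sum_{j=1..k-1} phi_{k-1,j} rho(k-j)]
            / [1 - sum_{j=1..k-1} phi_{k-1,j} rho(j)],
  phi_{k,j} = phi_{k-1,j} - phi_{kk} phi_{k-1,k-j},  j = 1..k-1.
Step k = 1:
  phi_11 = rho(1) = 0.4231.
Step k = 2:
  phi_22 = [rho(2) - phi_11 rho(1)] / [1 - phi_11 rho(1)] = [-0.0673 - (0.4231)(0.4231)] / [1 - (0.4231)(0.4231)]
         = -0.24631361 / 0.82098639 = -0.3.
Therefore phi_{22} = -0.3000.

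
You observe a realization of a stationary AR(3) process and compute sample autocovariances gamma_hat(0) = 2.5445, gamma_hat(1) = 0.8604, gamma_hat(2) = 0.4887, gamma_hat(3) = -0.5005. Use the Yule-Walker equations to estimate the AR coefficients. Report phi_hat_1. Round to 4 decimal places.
\hat\phi_{1} = 0.3370

The Yule-Walker equations for an AR(p) process read, in matrix form,
  Gamma_p phi = r_p,   with   (Gamma_p)_{ij} = gamma(|i - j|),
                       (r_p)_i = gamma(i),   i,j = 1..p.
Substitute the sample gammas (Toeplitz matrix and right-hand side of size 3):
  Gamma_p = [[2.5445, 0.8604, 0.4887], [0.8604, 2.5445, 0.8604], [0.4887, 0.8604, 2.5445]]
  r_p     = [0.8604, 0.4887, -0.5005]
Written out (R1..R3):
  (R1) 2.5445 phi_1 + 0.8604 phi_2 + 0.4887 phi_3 = 0.8604
  (R2) 0.8604 phi_1 + 2.5445 phi_2 + 0.8604 phi_3 = 0.4887
  (R3) 0.4887 phi_1 + 0.8604 phi_2 + 2.5445 phi_3 = -0.5005
Gaussian elimination:
  R2 <- R2 - (0.8604/2.5445) R1 = R2 - (0.338141) R1:  2.253563 phi_2 + 0.69515 phi_3 = 0.197763
  R3 <- R3 - (0.4887/2.5445) R1 = R3 - (0.192061) R1:  0.69515 phi_2 + 2.45064 phi_3 = -0.66575
  R3 <- R3 - (0.69515/2.253563) R2 = R3 - (0.308467) R2:  2.236209 phi_3 = -0.726753
Back-substitution:
  phi_hat_3 = -0.726753 / 2.236209 = -0.324993
  phi_hat_2 = (0.197763 - (0.69515)(-0.324993)) / 2.253563 = 0.188006
  phi_hat_1 = (0.8604 - (0.8604)(0.188006) - (0.4887)(-0.324993)) / 2.5445 = 0.336987
So phi_hat = [0.3370, 0.1880, -0.3250].
Therefore phi_hat_1 = 0.3370.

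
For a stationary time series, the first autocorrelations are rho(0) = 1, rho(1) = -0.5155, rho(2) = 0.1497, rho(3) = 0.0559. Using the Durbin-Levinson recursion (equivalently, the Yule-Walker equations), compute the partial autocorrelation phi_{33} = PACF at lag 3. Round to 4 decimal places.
\phi_{33} = 0.0891

The PACF at lag k is phi_{kk}, the last component of the solution
to the Yule-Walker system G_k phi = r_k where
  (G_k)_{ij} = rho(|i - j|), (r_k)_i = rho(i), i,j = 1..k.
Equivalently, Durbin-Levinson gives phi_{kk} iteratively:
  phi_{11} = rho(1)
  phi_{kk} = [rho(k) - sum_{j=1..k-1} phi_{k-1,j} rho(k-j)]
            / [1 - sum_{j=1..k-1} phi_{k-1,j} rho(j)],
  phi_{k,j} = phi_{k-1,j} - phi_{kk} phi_{k-1,k-j},  j = 1..k-1.
Step k = 1:
  phi_11 = rho(1) = -0.5155.
Step k = 2:
  phi_22 = [rho(2) - phi_11 rho(1)] / [1 - phi_11 rho(1)] = [0.1497 - (-0.5155)(-0.5155)] / [1 - (-0.5155)(-0.5155)]
         = -0.11604025 / 0.73425975 = -0.158037.
  Update: phi_21 = phi_11 - phi_22 phi_11 = -0.5155 - (-0.158037)(-0.5155) = -0.596968.
Step k = 3:
  phi_33 = [rho(3) - phi_21 rho(2) - phi_22 rho(1)] / [1 - phi_21 rho(1) - phi_22 rho(2)]
    numerator   = 0.0559 - (-0.596968)(0.1497) - (-0.158037)(-0.5155) = 0.06379802
    denominator = 1 - (-0.596968)(-0.5155) - (-0.158037)(0.1497) = 0.71592109
  phi_33 = 0.06379802 / 0.71592109 = 0.0891.
Therefore phi_{33} = 0.0891.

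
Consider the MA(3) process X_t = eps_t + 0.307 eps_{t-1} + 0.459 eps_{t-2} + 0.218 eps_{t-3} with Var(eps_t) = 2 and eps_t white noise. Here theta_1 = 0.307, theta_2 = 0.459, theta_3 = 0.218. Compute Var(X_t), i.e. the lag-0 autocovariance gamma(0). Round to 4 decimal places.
\gamma(0) = 2.7049

For an MA(q) process X_t = eps_t + sum_i theta_i eps_{t-i} with
Var(eps_t) = sigma^2, the variance is
  gamma(0) = sigma^2 * (1 + sum_i theta_i^2).
  sum_i theta_i^2 = (0.307)^2 + (0.459)^2 + (0.218)^2 = 0.094249 + 0.210681 + 0.047524 = 0.352454.
  gamma(0) = 2 * (1 + 0.352454) = 2 * 1.352454 = 2.704908, which rounds to 2.7049.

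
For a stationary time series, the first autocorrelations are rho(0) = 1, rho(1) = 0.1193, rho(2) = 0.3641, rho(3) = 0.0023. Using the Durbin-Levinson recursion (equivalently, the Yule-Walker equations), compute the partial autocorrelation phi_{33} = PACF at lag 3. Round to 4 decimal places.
\phi_{33} = -0.0790

The PACF at lag k is phi_{kk}, the last component of the solution
to the Yule-Walker system G_k phi = r_k where
  (G_k)_{ij} = rho(|i - j|), (r_k)_i = rho(i), i,j = 1..k.
Equivalently, Durbin-Levinson gives phi_{kk} iteratively:
  phi_{11} = rho(1)
  phi_{kk} = [rho(k) - sum_{j=1..k-1} phi_{k-1,j} rho(k-j)]
            / [1 - sum_{j=1..k-1} phi_{k-1,j} rho(j)],
  phi_{k,j} = phi_{k-1,j} - phi_{kk} phi_{k-1,k-j},  j = 1..k-1.
Step k = 1:
  phi_11 = rho(1) = 0.1193.
Step k = 2:
  phi_22 = [rho(2) - phi_11 rho(1)] / [1 - phi_11 rho(1)] = [0.3641 - (0.1193)(0.1193)] / [1 - (0.1193)(0.1193)]
         = 0.34986751 / 0.98576751 = 0.354919.
  Update: phi_21 = phi_11 - phi_22 phi_11 = 0.1193 - (0.354919)(0.1193) = 0.076958.
Step k = 3:
  phi_33 = [rho(3) - phi_21 rho(2) - phi_22 rho(1)] / [1 - phi_21 rho(1) - phi_22 rho(2)]
    numerator   = 0.0023 - (0.076958)(0.3641) - (0.354919)(0.1193) = -0.0680623
    denominator = 1 - (0.076958)(0.1193) - (0.354919)(0.3641) = 0.86159292
  phi_33 = -0.0680623 / 0.86159292 = -0.079.
Therefore phi_{33} = -0.0790.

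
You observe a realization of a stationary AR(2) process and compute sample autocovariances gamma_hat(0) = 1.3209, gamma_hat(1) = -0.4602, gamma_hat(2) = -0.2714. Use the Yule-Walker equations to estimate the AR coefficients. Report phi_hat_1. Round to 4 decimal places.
\hat\phi_{1} = -0.4780

The Yule-Walker equations for an AR(p) process read, in matrix form,
  Gamma_p phi = r_p,   with   (Gamma_p)_{ij} = gamma(|i - j|),
                       (r_p)_i = gamma(i),   i,j = 1..p.
Substitute the sample gammas (Toeplitz matrix and right-hand side of size 2):
  Gamma_p = [[1.3209, -0.4602], [-0.4602, 1.3209]]
  r_p     = [-0.4602, -0.2714]
Written out:
  1.3209 phi_1 - 0.4602 phi_2 = -0.4602
  -0.4602 phi_1 + 1.3209 phi_2 = -0.2714
Solve by Cramer's rule:
  det = gamma(0)^2 - gamma(1)^2 = (1.3209)^2 - (-0.4602)^2 = 1.74477681 - 0.21178404 = 1.53299277
  phi_hat_1 = [gamma(1) gamma(0) - gamma(1) gamma(2)] / det = [(-0.4602)(1.3209) - (-0.4602)(-0.2714)] / 1.53299277 = -0.73277646 / 1.53299277 = -0.478
  phi_hat_2 = [gamma(0) gamma(2) - gamma(1)^2] / det = [(1.3209)(-0.2714) - (-0.4602)^2] / 1.53299277 = -0.5702763 / 1.53299277 = -0.372
So phi_hat = [-0.4780, -0.3720].
Therefore phi_hat_1 = -0.4780.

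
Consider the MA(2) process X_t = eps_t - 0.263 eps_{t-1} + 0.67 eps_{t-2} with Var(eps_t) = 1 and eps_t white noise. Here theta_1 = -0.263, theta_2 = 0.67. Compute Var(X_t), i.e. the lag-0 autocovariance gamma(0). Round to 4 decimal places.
\gamma(0) = 1.5181

For an MA(q) process X_t = eps_t + sum_i theta_i eps_{t-i} with
Var(eps_t) = sigma^2, the variance is
  gamma(0) = sigma^2 * (1 + sum_i theta_i^2).
  sum_i theta_i^2 = (-0.263)^2 + (0.67)^2 = 0.069169 + 0.4489 = 0.518069.
  gamma(0) = 1 * (1 + 0.518069) = 1 * 1.518069 = 1.518069, which rounds to 1.5181.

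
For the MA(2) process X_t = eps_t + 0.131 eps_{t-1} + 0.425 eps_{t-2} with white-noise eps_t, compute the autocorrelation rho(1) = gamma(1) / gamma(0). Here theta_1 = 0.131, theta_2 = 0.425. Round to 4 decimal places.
\rho(1) = 0.1559

For an MA(q) process with theta_0 = 1, the autocovariance is
  gamma(k) = sigma^2 * sum_{i=0..q-k} theta_i * theta_{i+k},
and rho(k) = gamma(k) / gamma(0). Sigma^2 cancels.
  numerator   = (1)*(0.131) + (0.131)*(0.425) = 0.186675.
  denominator = (1)^2 + (0.131)^2 + (0.425)^2 = 1.197786.
  rho(1) = 0.186675 / 1.197786 = 0.1559.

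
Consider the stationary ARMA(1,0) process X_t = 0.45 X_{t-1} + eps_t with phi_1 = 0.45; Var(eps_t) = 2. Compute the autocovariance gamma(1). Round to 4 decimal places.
\gamma(1) = 1.1285

Multiply the model equation by X_{t-k} and take expectations. With theta_0 = psi_0 = 1 and psi_j the MA(infinity) weights, this gives
  gamma(k) - sum_i phi_i gamma(k-i) = c_k,
  c_k = sigma^2 * sum_{j=k..q} theta_j psi_{j-k}   (c_k = 0 for k > q),
using gamma(-m) = gamma(m).
Pure AR (q = 0): c_0 = sigma^2 = 2, c_k = 0 for k >= 1.
Equations for k = 0 and k = 1 (AR order 1):
  gamma(0) = phi_1 gamma(1) + c_0
  gamma(1) = phi_1 gamma(0) + c_1
Substituting the second into the first: gamma(0) (1 - phi_1^2) = c_0 + phi_1 c_1, so
  gamma(0) = c_0 / (1 - phi_1^2) = 2 / (1 - (0.45)^2) = 2 / 0.7975 = 2.507837.
  gamma(1) = phi_1 gamma(0) = (0.45)(2.507837) = 1.128527.
Therefore gamma(1) = 1.1285 (to 4 decimal places).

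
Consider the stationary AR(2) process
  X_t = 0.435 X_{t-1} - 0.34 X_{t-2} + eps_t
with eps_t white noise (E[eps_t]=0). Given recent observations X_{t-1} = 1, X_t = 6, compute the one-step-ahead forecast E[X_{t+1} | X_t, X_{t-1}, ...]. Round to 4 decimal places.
E[X_{t+1} \mid \mathcal F_t] = 2.2700

For an AR(p) model X_t = c + sum_i phi_i X_{t-i} + eps_t, the
one-step-ahead conditional mean is
  E[X_{t+1} | X_t, ...] = c + sum_i phi_i X_{t+1-i}.
Substitute known values:
  E[X_{t+1} | ...] = (0.435) * (6) + (-0.34) * (1)
                   = 2.2700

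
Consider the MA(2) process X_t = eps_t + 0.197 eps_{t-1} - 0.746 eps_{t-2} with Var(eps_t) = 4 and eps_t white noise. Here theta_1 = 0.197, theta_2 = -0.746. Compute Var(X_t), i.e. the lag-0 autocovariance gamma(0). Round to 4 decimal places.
\gamma(0) = 6.3813

For an MA(q) process X_t = eps_t + sum_i theta_i eps_{t-i} with
Var(eps_t) = sigma^2, the variance is
  gamma(0) = sigma^2 * (1 + sum_i theta_i^2).
  sum_i theta_i^2 = (0.197)^2 + (-0.746)^2 = 0.038809 + 0.556516 = 0.595325.
  gamma(0) = 4 * (1 + 0.595325) = 4 * 1.595325 = 6.3813.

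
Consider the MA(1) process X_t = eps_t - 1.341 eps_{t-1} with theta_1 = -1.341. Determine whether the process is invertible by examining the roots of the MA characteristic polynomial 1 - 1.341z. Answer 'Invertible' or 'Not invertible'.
\text{Not invertible}

The MA(q) characteristic polynomial is P(z) = 1 - 1.341z.
Invertibility requires all roots to lie outside the unit circle, i.e. |z| > 1 for every root.
This is linear in z: 1 + (-1.341) z = 0  =>  z = -1/(-1.341) = 0.745712,  |z| = 0.745712.
Moduli of all roots: 0.7457.
All moduli strictly greater than 1? No.
Verdict: Not invertible.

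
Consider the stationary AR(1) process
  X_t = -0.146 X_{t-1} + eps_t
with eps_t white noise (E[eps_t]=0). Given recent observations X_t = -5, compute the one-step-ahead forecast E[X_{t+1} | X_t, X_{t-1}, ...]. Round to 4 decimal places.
E[X_{t+1} \mid \mathcal F_t] = 0.7300

For an AR(p) model X_t = c + sum_i phi_i X_{t-i} + eps_t, the
one-step-ahead conditional mean is
  E[X_{t+1} | X_t, ...] = c + sum_i phi_i X_{t+1-i}.
Substitute known values:
  E[X_{t+1} | ...] = (-0.146) * (-5)
                   = 0.7300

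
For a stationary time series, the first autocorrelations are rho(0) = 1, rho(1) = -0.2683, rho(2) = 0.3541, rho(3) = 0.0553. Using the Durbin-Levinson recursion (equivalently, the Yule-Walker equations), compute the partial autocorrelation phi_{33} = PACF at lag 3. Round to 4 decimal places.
\phi_{33} = 0.2410

The PACF at lag k is phi_{kk}, the last component of the solution
to the Yule-Walker system G_k phi = r_k where
  (G_k)_{ij} = rho(|i - j|), (r_k)_i = rho(i), i,j = 1..k.
Equivalently, Durbin-Levinson gives phi_{kk} iteratively:
  phi_{11} = rho(1)
  phi_{kk} = [rho(k) - sum_{j=1..k-1} phi_{k-1,j} rho(k-j)]
            / [1 - sum_{j=1..k-1} phi_{k-1,j} rho(j)],
  phi_{k,j} = phi_{k-1,j} - phi_{kk} phi_{k-1,k-j},  j = 1..k-1.
Step k = 1:
  phi_11 = rho(1) = -0.2683.
Step k = 2:
  phi_22 = [rho(2) - phi_11 rho(1)] / [1 - phi_11 rho(1)] = [0.3541 - (-0.2683)(-0.2683)] / [1 - (-0.2683)(-0.2683)]
         = 0.28211511 / 0.92801511 = 0.303998.
  Update: phi_21 = phi_11 - phi_22 phi_11 = -0.2683 - (0.303998)(-0.2683) = -0.186737.
Step k = 3:
  phi_33 = [rho(3) - phi_21 rho(2) - phi_22 rho(1)] / [1 - phi_21 rho(1) - phi_22 rho(2)]
    numerator   = 0.0553 - (-0.186737)(0.3541) - (0.303998)(-0.2683) = 0.20298642
    denominator = 1 - (-0.186737)(-0.2683) - (0.303998)(0.3541) = 0.84225257
  phi_33 = 0.20298642 / 0.84225257 = 0.241.
Therefore phi_{33} = 0.2410.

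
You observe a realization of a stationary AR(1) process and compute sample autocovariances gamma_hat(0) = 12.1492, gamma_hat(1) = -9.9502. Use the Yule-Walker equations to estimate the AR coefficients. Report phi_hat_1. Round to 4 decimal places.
\hat\phi_{1} = -0.8190

The Yule-Walker equations for an AR(p) process read, in matrix form,
  Gamma_p phi = r_p,   with   (Gamma_p)_{ij} = gamma(|i - j|),
                       (r_p)_i = gamma(i),   i,j = 1..p.
Substitute the sample gammas (Toeplitz matrix and right-hand side of size 1):
  Gamma_p = [[12.1492]]
  r_p     = [-9.9502]
With p = 1 this is the single equation gamma(0) phi_1 = gamma(1):
  phi_hat_1 = gamma(1) / gamma(0) = -9.9502 / 12.1492 = -0.8190.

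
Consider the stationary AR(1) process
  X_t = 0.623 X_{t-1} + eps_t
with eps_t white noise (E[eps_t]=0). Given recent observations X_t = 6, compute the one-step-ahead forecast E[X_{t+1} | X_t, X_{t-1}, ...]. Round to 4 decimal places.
E[X_{t+1} \mid \mathcal F_t] = 3.7380

For an AR(p) model X_t = c + sum_i phi_i X_{t-i} + eps_t, the
one-step-ahead conditional mean is
  E[X_{t+1} | X_t, ...] = c + sum_i phi_i X_{t+1-i}.
Substitute known values:
  E[X_{t+1} | ...] = (0.623) * (6)
                   = 3.7380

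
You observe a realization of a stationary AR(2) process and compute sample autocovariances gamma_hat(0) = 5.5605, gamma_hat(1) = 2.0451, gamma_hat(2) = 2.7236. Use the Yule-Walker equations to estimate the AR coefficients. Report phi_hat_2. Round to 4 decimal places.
\hat\phi_{2} = 0.4100

The Yule-Walker equations for an AR(p) process read, in matrix form,
  Gamma_p phi = r_p,   with   (Gamma_p)_{ij} = gamma(|i - j|),
                       (r_p)_i = gamma(i),   i,j = 1..p.
Substitute the sample gammas (Toeplitz matrix and right-hand side of size 2):
  Gamma_p = [[5.5605, 2.0451], [2.0451, 5.5605]]
  r_p     = [2.0451, 2.7236]
Written out:
  5.5605 phi_1 + 2.0451 phi_2 = 2.0451
  2.0451 phi_1 + 5.5605 phi_2 = 2.7236
Solve by Cramer's rule:
  det = gamma(0)^2 - gamma(1)^2 = (5.5605)^2 - (2.0451)^2 = 30.91916025 - 4.18243401 = 26.73672624
  phi_hat_1 = [gamma(1) gamma(0) - gamma(1) gamma(2)] / det = [(2.0451)(5.5605) - (2.0451)(2.7236)] / 26.73672624 = 5.80174419 / 26.73672624 = 0.217
  phi_hat_2 = [gamma(0) gamma(2) - gamma(1)^2] / det = [(5.5605)(2.7236) - (2.0451)^2] / 26.73672624 = 10.96214379 / 26.73672624 = 0.41
So phi_hat = [0.2170, 0.4100].
Therefore phi_hat_2 = 0.4100.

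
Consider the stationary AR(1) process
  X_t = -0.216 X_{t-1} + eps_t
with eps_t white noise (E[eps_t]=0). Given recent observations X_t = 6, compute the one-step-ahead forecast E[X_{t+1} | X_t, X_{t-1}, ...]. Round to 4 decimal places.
E[X_{t+1} \mid \mathcal F_t] = -1.2960

For an AR(p) model X_t = c + sum_i phi_i X_{t-i} + eps_t, the
one-step-ahead conditional mean is
  E[X_{t+1} | X_t, ...] = c + sum_i phi_i X_{t+1-i}.
Substitute known values:
  E[X_{t+1} | ...] = (-0.216) * (6)
                   = -1.2960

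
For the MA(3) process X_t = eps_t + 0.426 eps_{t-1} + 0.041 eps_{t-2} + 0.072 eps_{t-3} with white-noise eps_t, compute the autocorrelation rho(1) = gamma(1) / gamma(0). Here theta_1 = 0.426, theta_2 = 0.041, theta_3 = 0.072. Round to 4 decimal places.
\rho(1) = 0.3757

For an MA(q) process with theta_0 = 1, the autocovariance is
  gamma(k) = sigma^2 * sum_{i=0..q-k} theta_i * theta_{i+k},
and rho(k) = gamma(k) / gamma(0). Sigma^2 cancels.
  numerator   = (1)*(0.426) + (0.426)*(0.041) + (0.041)*(0.072) = 0.446418.
  denominator = (1)^2 + (0.426)^2 + (0.041)^2 + (0.072)^2 = 1.188341.
  rho(1) = 0.446418 / 1.188341 = 0.3757.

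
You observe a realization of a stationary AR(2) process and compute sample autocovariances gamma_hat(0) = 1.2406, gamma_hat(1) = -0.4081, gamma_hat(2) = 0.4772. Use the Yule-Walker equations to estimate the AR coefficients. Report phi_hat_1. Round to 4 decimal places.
\hat\phi_{1} = -0.2270

The Yule-Walker equations for an AR(p) process read, in matrix form,
  Gamma_p phi = r_p,   with   (Gamma_p)_{ij} = gamma(|i - j|),
                       (r_p)_i = gamma(i),   i,j = 1..p.
Substitute the sample gammas (Toeplitz matrix and right-hand side of size 2):
  Gamma_p = [[1.2406, -0.4081], [-0.4081, 1.2406]]
  r_p     = [-0.4081, 0.4772]
Written out:
  1.2406 phi_1 - 0.4081 phi_2 = -0.4081
  -0.4081 phi_1 + 1.2406 phi_2 = 0.4772
Solve by Cramer's rule:
  det = gamma(0)^2 - gamma(1)^2 = (1.2406)^2 - (-0.4081)^2 = 1.53908836 - 0.16654561 = 1.37254275
  phi_hat_1 = [gamma(1) gamma(0) - gamma(1) gamma(2)] / det = [(-0.4081)(1.2406) - (-0.4081)(0.4772)] / 1.37254275 = -0.31154354 / 1.37254275 = -0.227
  phi_hat_2 = [gamma(0) gamma(2) - gamma(1)^2] / det = [(1.2406)(0.4772) - (-0.4081)^2] / 1.37254275 = 0.42546871 / 1.37254275 = 0.31
So phi_hat = [-0.2270, 0.3100].
Therefore phi_hat_1 = -0.2270.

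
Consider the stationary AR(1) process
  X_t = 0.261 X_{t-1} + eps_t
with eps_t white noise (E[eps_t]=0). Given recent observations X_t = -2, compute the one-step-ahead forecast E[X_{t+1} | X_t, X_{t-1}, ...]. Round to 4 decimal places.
E[X_{t+1} \mid \mathcal F_t] = -0.5220

For an AR(p) model X_t = c + sum_i phi_i X_{t-i} + eps_t, the
one-step-ahead conditional mean is
  E[X_{t+1} | X_t, ...] = c + sum_i phi_i X_{t+1-i}.
Substitute known values:
  E[X_{t+1} | ...] = (0.261) * (-2)
                   = -0.5220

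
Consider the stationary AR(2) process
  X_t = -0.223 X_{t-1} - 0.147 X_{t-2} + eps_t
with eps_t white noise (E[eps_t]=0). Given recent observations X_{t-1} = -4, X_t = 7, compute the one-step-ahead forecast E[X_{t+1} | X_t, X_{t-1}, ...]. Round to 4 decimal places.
E[X_{t+1} \mid \mathcal F_t] = -0.9730

For an AR(p) model X_t = c + sum_i phi_i X_{t-i} + eps_t, the
one-step-ahead conditional mean is
  E[X_{t+1} | X_t, ...] = c + sum_i phi_i X_{t+1-i}.
Substitute known values:
  E[X_{t+1} | ...] = (-0.223) * (7) + (-0.147) * (-4)
                   = -0.9730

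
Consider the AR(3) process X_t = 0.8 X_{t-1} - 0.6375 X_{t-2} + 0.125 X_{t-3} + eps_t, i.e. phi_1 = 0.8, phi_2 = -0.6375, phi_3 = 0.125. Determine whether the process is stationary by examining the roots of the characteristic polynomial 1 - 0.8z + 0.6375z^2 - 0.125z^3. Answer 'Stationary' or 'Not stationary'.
\text{Stationary}

The AR(p) characteristic polynomial is P(z) = 1 - 0.8z + 0.6375z^2 - 0.125z^3.
Stationarity requires all roots to lie outside the unit circle, i.e. |z| > 1 for every root.
Degree 3: look for a simple real root z0 first, then factor out (1 - z/z0) and solve the remaining quadratic.
Testing z0 = 4: P(4) = 1 + (-0.8)(4) + (0.6375)(4)^2 + (-0.125)(4)^3
  = 1 + (-3.2) + (10.2) + (-8) = 0.  So z_0 = 4 is a root, |z_0| = 4.
Divide out the factor (1 - 0.25 z) = (1 - z/z0) (since 1/z0 = 0.25):
  P(z) = (1 - 0.25 z)(1 + (-0.55) z + (0.5) z^2)
  [check: z-coef -0.55 - (0.25) = -0.8; z^2-coef 0.5 - (0.25)(-0.55) = 0.6375; z^3-coef -(0.25)(0.5) = -0.125.]
Remaining roots from the quadratic factor 1 + (-0.55) z + (0.5) z^2:
  Set 1 + (-0.55) z + (0.5) z^2 = 0, i.e. a z^2 + b z + c = 0 with a = 0.5, b = -0.55, c = 1.
  Discriminant D = b^2 - 4ac = (-0.55)^2 - 4*(0.5)*1 = 0.3025 - (2) = -1.6975.
  D < 0, so the roots are the complex-conjugate pair z = (-b +/- i sqrt(-D)) / (2a) = 0.55 +/- 1.3029i.
  For a conjugate pair |z|^2 = z * conj(z) = (product of roots) = c/a = 1/(0.5) = 2, so |z| = sqrt(2) = 1.4142 for both roots.
Moduli of all roots: 4.0000, 1.4142, 1.4142.
All moduli strictly greater than 1? Yes.
Verdict: Stationary.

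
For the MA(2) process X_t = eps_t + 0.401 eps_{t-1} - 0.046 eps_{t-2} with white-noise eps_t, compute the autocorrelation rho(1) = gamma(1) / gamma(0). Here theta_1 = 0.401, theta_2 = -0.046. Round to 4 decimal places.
\rho(1) = 0.3290

For an MA(q) process with theta_0 = 1, the autocovariance is
  gamma(k) = sigma^2 * sum_{i=0..q-k} theta_i * theta_{i+k},
and rho(k) = gamma(k) / gamma(0). Sigma^2 cancels.
  numerator   = (1)*(0.401) + (0.401)*(-0.046) = 0.382554.
  denominator = (1)^2 + (0.401)^2 + (-0.046)^2 = 1.162917.
  rho(1) = 0.382554 / 1.162917 = 0.3290.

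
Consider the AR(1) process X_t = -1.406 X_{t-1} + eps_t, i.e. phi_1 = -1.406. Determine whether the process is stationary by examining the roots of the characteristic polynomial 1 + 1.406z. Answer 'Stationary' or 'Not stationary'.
\text{Not stationary}

The AR(p) characteristic polynomial is P(z) = 1 + 1.406z.
Stationarity requires all roots to lie outside the unit circle, i.e. |z| > 1 for every root.
This is linear in z: 1 + (1.406) z = 0  =>  z = -1/(1.406) = -0.711238,  |z| = 0.711238.
Moduli of all roots: 0.7112.
All moduli strictly greater than 1? No.
Verdict: Not stationary.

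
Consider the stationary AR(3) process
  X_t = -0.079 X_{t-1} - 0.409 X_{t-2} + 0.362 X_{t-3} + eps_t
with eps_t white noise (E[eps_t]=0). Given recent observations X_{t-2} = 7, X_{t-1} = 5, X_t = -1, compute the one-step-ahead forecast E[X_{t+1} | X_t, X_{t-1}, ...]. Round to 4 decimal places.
E[X_{t+1} \mid \mathcal F_t] = 0.5680

For an AR(p) model X_t = c + sum_i phi_i X_{t-i} + eps_t, the
one-step-ahead conditional mean is
  E[X_{t+1} | X_t, ...] = c + sum_i phi_i X_{t+1-i}.
Substitute known values:
  E[X_{t+1} | ...] = (-0.079) * (-1) + (-0.409) * (5) + (0.362) * (7)
                   = 0.5680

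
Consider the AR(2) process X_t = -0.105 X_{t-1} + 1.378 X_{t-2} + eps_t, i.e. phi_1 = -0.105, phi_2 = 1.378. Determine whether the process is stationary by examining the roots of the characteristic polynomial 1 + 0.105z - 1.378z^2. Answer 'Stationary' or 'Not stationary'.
\text{Not stationary}

The AR(p) characteristic polynomial is P(z) = 1 + 0.105z - 1.378z^2.
Stationarity requires all roots to lie outside the unit circle, i.e. |z| > 1 for every root.
Set 1 + (0.105) z + (-1.378) z^2 = 0, i.e. a z^2 + b z + c = 0 with a = -1.378, b = 0.105, c = 1.
Discriminant D = b^2 - 4ac = (0.105)^2 - 4*(-1.378)*1 = 0.011025 - (-5.512) = 5.523025.
D >= 0, so the roots are real: z = (-b +/- sqrt(D)) / (2a) = (-0.105 +/- 2.350112) / (-2.756).
  z_1 = (-0.105 + 2.350112) / (-2.756) = -0.8146,   |z_1| = 0.8146.
  z_2 = (-0.105 - 2.350112) / (-2.756) = 0.8908,   |z_2| = 0.8908.
Moduli of all roots: 0.8146, 0.8908.
All moduli strictly greater than 1? No.
Verdict: Not stationary.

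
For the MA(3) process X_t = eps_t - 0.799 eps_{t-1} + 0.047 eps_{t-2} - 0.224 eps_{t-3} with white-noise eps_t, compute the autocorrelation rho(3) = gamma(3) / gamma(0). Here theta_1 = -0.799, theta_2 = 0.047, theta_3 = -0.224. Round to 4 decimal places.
\rho(3) = -0.1325

For an MA(q) process with theta_0 = 1, the autocovariance is
  gamma(k) = sigma^2 * sum_{i=0..q-k} theta_i * theta_{i+k},
and rho(k) = gamma(k) / gamma(0). Sigma^2 cancels.
  numerator   = (1)*(-0.224) = -0.224.
  denominator = (1)^2 + (-0.799)^2 + (0.047)^2 + (-0.224)^2 = 1.690786.
  rho(3) = -0.224 / 1.690786 = -0.1325.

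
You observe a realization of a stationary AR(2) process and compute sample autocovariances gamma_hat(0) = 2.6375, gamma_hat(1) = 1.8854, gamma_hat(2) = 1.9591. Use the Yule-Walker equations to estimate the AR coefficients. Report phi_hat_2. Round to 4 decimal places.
\hat\phi_{2} = 0.4740

The Yule-Walker equations for an AR(p) process read, in matrix form,
  Gamma_p phi = r_p,   with   (Gamma_p)_{ij} = gamma(|i - j|),
                       (r_p)_i = gamma(i),   i,j = 1..p.
Substitute the sample gammas (Toeplitz matrix and right-hand side of size 2):
  Gamma_p = [[2.6375, 1.8854], [1.8854, 2.6375]]
  r_p     = [1.8854, 1.9591]
Written out:
  2.6375 phi_1 + 1.8854 phi_2 = 1.8854
  1.8854 phi_1 + 2.6375 phi_2 = 1.9591
Solve by Cramer's rule:
  det = gamma(0)^2 - gamma(1)^2 = (2.6375)^2 - (1.8854)^2 = 6.95640625 - 3.55473316 = 3.40167309
  phi_hat_1 = [gamma(1) gamma(0) - gamma(1) gamma(2)] / det = [(1.8854)(2.6375) - (1.8854)(1.9591)] / 3.40167309 = 1.27905536 / 3.40167309 = 0.376
  phi_hat_2 = [gamma(0) gamma(2) - gamma(1)^2] / det = [(2.6375)(1.9591) - (1.8854)^2] / 3.40167309 = 1.61239309 / 3.40167309 = 0.474
So phi_hat = [0.3760, 0.4740].
Therefore phi_hat_2 = 0.4740.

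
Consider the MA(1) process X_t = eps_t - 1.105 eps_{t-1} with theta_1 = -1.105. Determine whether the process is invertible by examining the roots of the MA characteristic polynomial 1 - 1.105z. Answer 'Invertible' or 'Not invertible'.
\text{Not invertible}

The MA(q) characteristic polynomial is P(z) = 1 - 1.105z.
Invertibility requires all roots to lie outside the unit circle, i.e. |z| > 1 for every root.
This is linear in z: 1 + (-1.105) z = 0  =>  z = -1/(-1.105) = 0.904977,  |z| = 0.904977.
Moduli of all roots: 0.9050.
All moduli strictly greater than 1? No.
Verdict: Not invertible.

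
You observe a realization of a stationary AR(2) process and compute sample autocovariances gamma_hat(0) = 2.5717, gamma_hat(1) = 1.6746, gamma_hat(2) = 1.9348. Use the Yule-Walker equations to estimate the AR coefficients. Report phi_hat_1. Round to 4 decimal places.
\hat\phi_{1} = 0.2800

The Yule-Walker equations for an AR(p) process read, in matrix form,
  Gamma_p phi = r_p,   with   (Gamma_p)_{ij} = gamma(|i - j|),
                       (r_p)_i = gamma(i),   i,j = 1..p.
Substitute the sample gammas (Toeplitz matrix and right-hand side of size 2):
  Gamma_p = [[2.5717, 1.6746], [1.6746, 2.5717]]
  r_p     = [1.6746, 1.9348]
Written out:
  2.5717 phi_1 + 1.6746 phi_2 = 1.6746
  1.6746 phi_1 + 2.5717 phi_2 = 1.9348
Solve by Cramer's rule:
  det = gamma(0)^2 - gamma(1)^2 = (2.5717)^2 - (1.6746)^2 = 6.61364089 - 2.80428516 = 3.80935573
  phi_hat_1 = [gamma(1) gamma(0) - gamma(1) gamma(2)] / det = [(1.6746)(2.5717) - (1.6746)(1.9348)] / 3.80935573 = 1.06655274 / 3.80935573 = 0.28
  phi_hat_2 = [gamma(0) gamma(2) - gamma(1)^2] / det = [(2.5717)(1.9348) - (1.6746)^2] / 3.80935573 = 2.17144 / 3.80935573 = 0.57
So phi_hat = [0.2800, 0.5700].
Therefore phi_hat_1 = 0.2800.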